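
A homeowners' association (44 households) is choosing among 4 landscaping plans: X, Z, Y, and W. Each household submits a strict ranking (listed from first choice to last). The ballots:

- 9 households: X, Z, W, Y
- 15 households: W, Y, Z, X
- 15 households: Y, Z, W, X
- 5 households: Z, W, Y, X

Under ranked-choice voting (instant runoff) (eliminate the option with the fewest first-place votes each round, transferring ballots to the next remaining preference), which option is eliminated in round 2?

X

Round 1: X 9, Z 5, Y 15, W 15. Eliminate Z.
Round 2: X 9, Y 15, W 20. Eliminate X.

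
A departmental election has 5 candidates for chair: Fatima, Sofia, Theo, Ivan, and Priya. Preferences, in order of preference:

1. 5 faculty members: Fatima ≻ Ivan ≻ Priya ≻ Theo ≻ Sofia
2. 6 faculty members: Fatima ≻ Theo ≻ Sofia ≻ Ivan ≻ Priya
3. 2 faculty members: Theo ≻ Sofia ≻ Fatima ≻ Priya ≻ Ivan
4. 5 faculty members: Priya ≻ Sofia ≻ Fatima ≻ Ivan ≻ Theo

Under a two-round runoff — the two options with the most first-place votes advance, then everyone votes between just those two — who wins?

Round 1 first-place votes: Fatima 11, Sofia 0, Theo 2, Ivan 0, Priya 5.
Fatima and Priya advance.
Runoff: Fatima is preferred to Priya by 13 voters; Priya by 5.
Fatima wins the runoff.

Fatima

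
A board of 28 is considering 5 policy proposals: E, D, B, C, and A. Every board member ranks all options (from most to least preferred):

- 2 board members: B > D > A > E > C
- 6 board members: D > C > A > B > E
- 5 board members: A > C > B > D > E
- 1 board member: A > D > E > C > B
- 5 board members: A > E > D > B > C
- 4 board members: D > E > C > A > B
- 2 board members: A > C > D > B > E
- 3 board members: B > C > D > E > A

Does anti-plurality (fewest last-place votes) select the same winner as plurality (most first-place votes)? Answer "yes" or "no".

Anti-plurality — last-place votes: E 13, D 0, B 5, C 7, A 3. Winner: D.
Plurality — first-place votes: E 0, D 10, B 5, C 0, A 13. Winner: A.
The two methods disagree.

no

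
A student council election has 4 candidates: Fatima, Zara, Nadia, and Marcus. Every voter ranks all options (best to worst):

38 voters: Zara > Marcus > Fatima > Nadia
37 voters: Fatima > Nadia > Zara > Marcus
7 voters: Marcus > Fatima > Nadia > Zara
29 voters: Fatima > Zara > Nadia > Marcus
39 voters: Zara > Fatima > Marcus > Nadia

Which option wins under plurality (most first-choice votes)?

Zara

First-place votes: Fatima 66, Zara 77, Nadia 0, Marcus 7.
Zara has the most first-place votes.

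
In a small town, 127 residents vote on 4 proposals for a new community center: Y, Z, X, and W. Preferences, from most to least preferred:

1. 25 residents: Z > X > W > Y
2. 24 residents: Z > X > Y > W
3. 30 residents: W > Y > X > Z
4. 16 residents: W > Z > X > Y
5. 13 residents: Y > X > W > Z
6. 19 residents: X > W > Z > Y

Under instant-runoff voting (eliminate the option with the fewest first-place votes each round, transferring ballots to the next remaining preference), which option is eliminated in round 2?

X

Round 1: Y 13, Z 49, X 19, W 46. Eliminate Y.
Round 2: Z 49, X 32, W 46. Eliminate X.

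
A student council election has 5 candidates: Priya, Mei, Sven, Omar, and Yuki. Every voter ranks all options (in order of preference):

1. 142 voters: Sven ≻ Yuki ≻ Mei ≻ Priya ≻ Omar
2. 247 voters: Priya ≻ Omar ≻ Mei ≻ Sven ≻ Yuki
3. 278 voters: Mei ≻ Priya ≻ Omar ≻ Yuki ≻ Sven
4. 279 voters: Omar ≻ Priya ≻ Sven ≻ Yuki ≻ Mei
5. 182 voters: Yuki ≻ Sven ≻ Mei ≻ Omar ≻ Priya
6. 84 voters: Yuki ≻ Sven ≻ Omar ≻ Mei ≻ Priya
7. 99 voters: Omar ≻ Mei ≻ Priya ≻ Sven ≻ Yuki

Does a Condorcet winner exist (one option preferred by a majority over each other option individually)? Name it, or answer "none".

Checking pairwise contests:
Mei beats Priya 785–526.
Sven beats Mei 687–624.
Priya beats Sven 903–408.
Priya beats Omar 667–644.
Priya beats Yuki 903–408.
Every option loses at least one head-to-head, so there is no Condorcet winner.

none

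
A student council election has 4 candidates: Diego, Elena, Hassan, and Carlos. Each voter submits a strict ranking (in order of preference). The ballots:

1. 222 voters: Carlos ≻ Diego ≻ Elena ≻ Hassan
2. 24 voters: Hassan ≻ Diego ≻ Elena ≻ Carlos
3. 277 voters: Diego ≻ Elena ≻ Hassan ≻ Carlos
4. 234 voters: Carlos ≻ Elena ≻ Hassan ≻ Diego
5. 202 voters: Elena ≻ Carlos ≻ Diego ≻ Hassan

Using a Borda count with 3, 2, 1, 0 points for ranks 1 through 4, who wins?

Diego: 222·2 + 24·2 + 277·3 + 234·0 + 202·1 = 1525
Elena: 222·1 + 24·1 + 277·2 + 234·2 + 202·3 = 1874
Hassan: 222·0 + 24·3 + 277·1 + 234·1 + 202·0 = 583
Carlos: 222·3 + 24·0 + 277·0 + 234·3 + 202·2 = 1772
Elena has the highest Borda score (1874).

Elena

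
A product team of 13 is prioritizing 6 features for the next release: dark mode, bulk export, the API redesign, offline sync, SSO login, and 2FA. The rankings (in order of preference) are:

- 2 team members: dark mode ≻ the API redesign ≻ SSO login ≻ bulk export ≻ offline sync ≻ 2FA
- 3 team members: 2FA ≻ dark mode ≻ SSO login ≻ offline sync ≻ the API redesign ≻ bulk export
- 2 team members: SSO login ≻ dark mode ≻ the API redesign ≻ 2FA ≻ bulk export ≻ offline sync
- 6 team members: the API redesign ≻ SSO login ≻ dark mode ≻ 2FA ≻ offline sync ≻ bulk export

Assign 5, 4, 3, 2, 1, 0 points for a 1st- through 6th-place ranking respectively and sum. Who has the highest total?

dark mode: 2·5 + 3·4 + 2·4 + 6·3 = 48
bulk export: 2·2 + 3·0 + 2·1 + 6·0 = 6
the API redesign: 2·4 + 3·1 + 2·3 + 6·5 = 47
offline sync: 2·1 + 3·2 + 2·0 + 6·1 = 14
SSO login: 2·3 + 3·3 + 2·5 + 6·4 = 49
2FA: 2·0 + 3·5 + 2·2 + 6·2 = 31
SSO login has the highest Borda score (49).

SSO login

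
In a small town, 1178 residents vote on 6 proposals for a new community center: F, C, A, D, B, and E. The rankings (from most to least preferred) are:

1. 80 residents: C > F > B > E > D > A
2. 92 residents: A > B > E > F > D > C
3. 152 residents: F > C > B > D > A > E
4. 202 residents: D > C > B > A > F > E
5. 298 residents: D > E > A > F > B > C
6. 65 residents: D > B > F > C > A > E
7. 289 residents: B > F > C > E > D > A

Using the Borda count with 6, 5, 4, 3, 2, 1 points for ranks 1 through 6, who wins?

F: 80·5 + 92·3 + 152·6 + 202·2 + 298·3 + 65·4 + 289·5 = 4591
C: 80·6 + 92·1 + 152·5 + 202·5 + 298·1 + 65·3 + 289·4 = 3991
A: 80·1 + 92·6 + 152·2 + 202·3 + 298·4 + 65·2 + 289·1 = 3153
D: 80·2 + 92·2 + 152·3 + 202·6 + 298·6 + 65·6 + 289·2 = 4768
B: 80·4 + 92·5 + 152·4 + 202·4 + 298·2 + 65·5 + 289·6 = 4851
E: 80·3 + 92·4 + 152·1 + 202·1 + 298·5 + 65·1 + 289·3 = 3384
B has the highest Borda score (4851).

B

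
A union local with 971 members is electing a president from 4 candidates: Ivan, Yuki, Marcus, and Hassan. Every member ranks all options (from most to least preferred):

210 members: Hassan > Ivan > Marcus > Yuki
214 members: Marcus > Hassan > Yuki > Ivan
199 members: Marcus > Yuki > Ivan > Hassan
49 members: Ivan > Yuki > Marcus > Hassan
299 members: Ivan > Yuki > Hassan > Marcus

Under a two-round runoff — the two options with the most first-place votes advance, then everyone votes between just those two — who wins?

Ivan

Round 1 first-place votes: Ivan 348, Yuki 0, Marcus 413, Hassan 210.
Marcus and Ivan advance.
Runoff: Marcus is preferred to Ivan by 413 voters; Ivan by 558.
Ivan wins the runoff.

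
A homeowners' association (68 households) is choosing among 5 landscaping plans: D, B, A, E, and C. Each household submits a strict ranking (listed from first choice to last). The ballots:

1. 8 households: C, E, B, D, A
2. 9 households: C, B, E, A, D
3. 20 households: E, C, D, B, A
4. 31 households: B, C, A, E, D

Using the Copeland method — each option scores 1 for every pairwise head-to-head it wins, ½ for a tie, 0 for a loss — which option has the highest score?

C

D: loses to B, A, E, and C → score 0.
B: beats D, A, and E; loses to C → score 3.
A: beats D; loses to B, E, and C → score 1.
E: beats D and A; loses to B and C → score 2.
C: beats D, B, A, and E → score 4.
C has the best pairwise record.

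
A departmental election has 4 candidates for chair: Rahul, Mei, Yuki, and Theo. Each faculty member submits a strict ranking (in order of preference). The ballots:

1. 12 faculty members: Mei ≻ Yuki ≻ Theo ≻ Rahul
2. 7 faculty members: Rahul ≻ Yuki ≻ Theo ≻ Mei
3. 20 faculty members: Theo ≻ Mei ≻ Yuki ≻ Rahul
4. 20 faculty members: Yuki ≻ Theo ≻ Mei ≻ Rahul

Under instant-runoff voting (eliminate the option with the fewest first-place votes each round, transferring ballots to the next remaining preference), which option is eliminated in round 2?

Round 1: Rahul 7, Mei 12, Yuki 20, Theo 20. Eliminate Rahul.
Round 2: Mei 12, Yuki 27, Theo 20. Eliminate Mei.

Mei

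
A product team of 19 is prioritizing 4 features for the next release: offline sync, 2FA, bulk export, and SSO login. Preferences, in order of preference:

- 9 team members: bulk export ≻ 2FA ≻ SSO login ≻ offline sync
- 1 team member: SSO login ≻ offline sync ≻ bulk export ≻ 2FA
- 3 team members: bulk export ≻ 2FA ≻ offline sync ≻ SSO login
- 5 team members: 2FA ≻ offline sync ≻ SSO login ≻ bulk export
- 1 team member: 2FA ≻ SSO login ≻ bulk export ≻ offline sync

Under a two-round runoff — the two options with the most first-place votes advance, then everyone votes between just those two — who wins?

bulk export

Round 1 first-place votes: offline sync 0, 2FA 6, bulk export 12, SSO login 1.
bulk export and 2FA advance.
Runoff: bulk export is preferred to 2FA by 13 voters; 2FA by 6.
bulk export wins the runoff.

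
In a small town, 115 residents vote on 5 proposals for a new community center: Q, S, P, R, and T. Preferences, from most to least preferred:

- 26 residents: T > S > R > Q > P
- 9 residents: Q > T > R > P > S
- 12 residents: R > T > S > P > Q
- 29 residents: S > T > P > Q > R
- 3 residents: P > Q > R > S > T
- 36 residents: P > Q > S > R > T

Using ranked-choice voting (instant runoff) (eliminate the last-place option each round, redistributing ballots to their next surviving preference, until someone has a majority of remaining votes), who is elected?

T

Round 1: Q 9, S 29, P 39, R 12, T 26. Eliminate Q.
Round 2: S 29, P 39, R 12, T 35. Eliminate R.
Round 3: S 29, P 39, T 47. Eliminate S.
Round 4: P 39, T 76. T has a majority.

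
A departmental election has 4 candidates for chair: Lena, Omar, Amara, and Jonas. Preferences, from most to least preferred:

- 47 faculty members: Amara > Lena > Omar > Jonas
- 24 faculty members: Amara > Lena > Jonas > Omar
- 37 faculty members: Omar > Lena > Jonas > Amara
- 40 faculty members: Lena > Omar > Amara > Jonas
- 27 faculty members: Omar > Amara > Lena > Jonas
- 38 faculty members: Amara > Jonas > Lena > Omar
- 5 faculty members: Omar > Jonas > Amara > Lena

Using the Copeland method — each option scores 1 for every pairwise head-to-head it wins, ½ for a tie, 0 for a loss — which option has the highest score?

Amara

Lena: beats Omar and Jonas; loses to Amara → score 2.
Omar: beats Jonas; ties Amara; loses to Lena → score 1.5.
Amara: beats Lena and Jonas; ties Omar → score 2.5.
Jonas: loses to Lena, Omar, and Amara → score 0.
Amara has the best pairwise record.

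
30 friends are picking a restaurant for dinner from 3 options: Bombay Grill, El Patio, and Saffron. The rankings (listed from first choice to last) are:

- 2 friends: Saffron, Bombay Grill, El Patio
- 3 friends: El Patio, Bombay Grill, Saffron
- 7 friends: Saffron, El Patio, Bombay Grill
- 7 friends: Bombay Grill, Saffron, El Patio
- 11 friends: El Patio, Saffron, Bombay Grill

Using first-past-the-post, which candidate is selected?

First-place votes: Bombay Grill 7, El Patio 14, Saffron 9.
El Patio has the most first-place votes.

El Patio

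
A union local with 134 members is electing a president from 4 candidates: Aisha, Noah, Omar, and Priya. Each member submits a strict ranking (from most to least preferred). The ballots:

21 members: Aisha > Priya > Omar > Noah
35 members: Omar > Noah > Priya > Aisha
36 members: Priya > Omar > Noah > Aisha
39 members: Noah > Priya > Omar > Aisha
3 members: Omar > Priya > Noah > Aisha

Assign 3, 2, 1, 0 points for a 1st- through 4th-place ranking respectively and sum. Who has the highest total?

Aisha: 21·3 + 35·0 + 36·0 + 39·0 + 3·0 = 63
Noah: 21·0 + 35·2 + 36·1 + 39·3 + 3·1 = 226
Omar: 21·1 + 35·3 + 36·2 + 39·1 + 3·3 = 246
Priya: 21·2 + 35·1 + 36·3 + 39·2 + 3·2 = 269
Priya has the highest Borda score (269).

Priya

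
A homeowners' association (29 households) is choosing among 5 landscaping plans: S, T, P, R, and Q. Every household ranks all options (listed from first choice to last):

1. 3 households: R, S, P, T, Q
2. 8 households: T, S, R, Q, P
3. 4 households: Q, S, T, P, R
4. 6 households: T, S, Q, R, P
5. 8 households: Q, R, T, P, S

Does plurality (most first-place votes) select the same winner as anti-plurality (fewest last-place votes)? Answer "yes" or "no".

yes

Plurality — first-place votes: S 0, T 14, P 0, R 3, Q 12. Winner: T.
Anti-plurality — last-place votes: S 8, T 0, P 14, R 4, Q 3. Winner: T.
The two methods agree.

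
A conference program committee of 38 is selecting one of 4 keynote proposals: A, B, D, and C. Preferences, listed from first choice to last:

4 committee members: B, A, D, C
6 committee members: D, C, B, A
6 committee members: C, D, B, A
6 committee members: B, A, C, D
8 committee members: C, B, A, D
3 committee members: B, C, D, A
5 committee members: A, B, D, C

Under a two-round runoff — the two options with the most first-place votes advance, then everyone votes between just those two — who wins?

Round 1 first-place votes: A 5, B 13, D 6, C 14.
C and B advance.
Runoff: C is preferred to B by 20 voters; B by 18.
C wins the runoff.

C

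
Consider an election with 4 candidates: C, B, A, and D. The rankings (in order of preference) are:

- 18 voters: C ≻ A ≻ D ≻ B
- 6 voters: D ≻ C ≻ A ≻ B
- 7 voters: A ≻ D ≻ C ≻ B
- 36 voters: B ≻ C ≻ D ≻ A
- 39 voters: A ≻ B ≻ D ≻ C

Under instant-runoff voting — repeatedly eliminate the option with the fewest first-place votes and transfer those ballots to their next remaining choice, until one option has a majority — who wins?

Round 1: C 18, B 36, A 46, D 6. Eliminate D.
Round 2: C 24, B 36, A 46. Eliminate C.
Round 3: B 36, A 70. A has a majority.

A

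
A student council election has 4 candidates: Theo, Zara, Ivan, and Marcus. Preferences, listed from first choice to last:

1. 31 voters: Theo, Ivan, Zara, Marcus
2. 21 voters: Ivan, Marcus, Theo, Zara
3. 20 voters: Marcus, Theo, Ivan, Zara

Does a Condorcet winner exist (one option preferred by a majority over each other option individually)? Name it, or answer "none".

Checking pairwise contests:
Marcus beats Theo 41–31.
Theo beats Zara 72–0.
Theo beats Ivan 51–21.
Ivan beats Marcus 52–20.
Every option loses at least one head-to-head, so there is no Condorcet winner.

none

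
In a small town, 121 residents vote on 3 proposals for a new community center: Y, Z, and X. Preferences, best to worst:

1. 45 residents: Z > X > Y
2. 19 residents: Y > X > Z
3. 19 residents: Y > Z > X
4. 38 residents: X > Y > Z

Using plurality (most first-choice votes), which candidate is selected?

Z

First-place votes: Y 38, Z 45, X 38.
Z has the most first-place votes.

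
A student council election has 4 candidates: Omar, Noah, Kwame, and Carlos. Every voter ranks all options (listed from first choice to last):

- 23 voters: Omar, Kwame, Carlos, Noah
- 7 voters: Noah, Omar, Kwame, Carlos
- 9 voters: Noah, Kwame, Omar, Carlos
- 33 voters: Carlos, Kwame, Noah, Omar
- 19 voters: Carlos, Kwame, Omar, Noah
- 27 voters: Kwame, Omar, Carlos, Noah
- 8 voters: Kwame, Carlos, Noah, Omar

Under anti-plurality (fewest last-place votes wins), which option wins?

Kwame

Last-place votes: Omar 41, Noah 69, Kwame 0, Carlos 16.
Kwame is ranked last by the fewest voters, so Kwame wins.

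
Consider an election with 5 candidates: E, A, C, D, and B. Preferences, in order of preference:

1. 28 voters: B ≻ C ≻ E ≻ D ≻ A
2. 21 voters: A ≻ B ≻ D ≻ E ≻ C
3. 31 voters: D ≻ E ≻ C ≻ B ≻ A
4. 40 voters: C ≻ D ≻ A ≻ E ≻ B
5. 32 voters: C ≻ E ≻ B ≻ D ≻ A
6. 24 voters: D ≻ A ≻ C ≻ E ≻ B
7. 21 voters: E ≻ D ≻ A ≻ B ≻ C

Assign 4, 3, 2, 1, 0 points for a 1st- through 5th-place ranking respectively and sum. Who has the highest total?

E: 28·2 + 21·1 + 31·3 + 40·1 + 32·3 + 24·1 + 21·4 = 414
A: 28·0 + 21·4 + 31·0 + 40·2 + 32·0 + 24·3 + 21·2 = 278
C: 28·3 + 21·0 + 31·2 + 40·4 + 32·4 + 24·2 + 21·0 = 482
D: 28·1 + 21·2 + 31·4 + 40·3 + 32·1 + 24·4 + 21·3 = 505
B: 28·4 + 21·3 + 31·1 + 40·0 + 32·2 + 24·0 + 21·1 = 291
D has the highest Borda score (505).

D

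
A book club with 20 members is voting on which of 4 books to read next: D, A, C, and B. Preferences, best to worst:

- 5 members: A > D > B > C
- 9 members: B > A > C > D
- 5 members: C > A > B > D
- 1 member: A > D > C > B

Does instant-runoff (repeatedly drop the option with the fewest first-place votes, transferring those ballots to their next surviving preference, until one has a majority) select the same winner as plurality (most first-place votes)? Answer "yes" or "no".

Instant-runoff — R1 D 0, A 6, C 5, B 9 (D out); R2 A 6, C 5, B 9 (C out); R3 A 11, B 9 (A winner). Winner: A.
Plurality — first-place votes: D 0, A 6, C 5, B 9. Winner: B.
The two methods disagree.

no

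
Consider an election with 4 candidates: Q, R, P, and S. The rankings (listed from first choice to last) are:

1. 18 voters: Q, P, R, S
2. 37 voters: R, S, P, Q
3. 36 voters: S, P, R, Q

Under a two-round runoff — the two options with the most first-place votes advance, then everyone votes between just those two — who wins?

R

Round 1 first-place votes: Q 18, R 37, P 0, S 36.
R and S advance.
Runoff: R is preferred to S by 55 voters; S by 36.
R wins the runoff.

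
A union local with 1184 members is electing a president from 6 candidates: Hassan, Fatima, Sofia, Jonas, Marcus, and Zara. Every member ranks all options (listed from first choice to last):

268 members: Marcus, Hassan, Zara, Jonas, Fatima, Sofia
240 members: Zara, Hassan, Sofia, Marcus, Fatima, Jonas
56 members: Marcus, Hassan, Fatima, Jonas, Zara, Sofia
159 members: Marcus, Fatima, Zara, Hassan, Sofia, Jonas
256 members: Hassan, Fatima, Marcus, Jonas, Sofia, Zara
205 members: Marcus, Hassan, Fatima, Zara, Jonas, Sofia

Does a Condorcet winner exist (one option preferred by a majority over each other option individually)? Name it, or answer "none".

Marcus vs Hassan: 688–496 for Marcus.
Marcus vs Fatima: 928–256 for Marcus.
Marcus vs Sofia: 944–240 for Marcus.
Marcus vs Jonas: 1184–0 for Marcus.
Marcus vs Zara: 944–240 for Marcus.
Marcus beats every other option head-to-head.

Marcus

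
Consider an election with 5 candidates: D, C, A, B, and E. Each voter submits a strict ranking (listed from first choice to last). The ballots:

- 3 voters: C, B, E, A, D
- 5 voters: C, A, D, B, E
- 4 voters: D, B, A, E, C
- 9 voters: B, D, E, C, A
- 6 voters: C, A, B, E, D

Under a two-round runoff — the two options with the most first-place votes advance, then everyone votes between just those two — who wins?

C

Round 1 first-place votes: D 4, C 14, A 0, B 9, E 0.
C and B advance.
Runoff: C is preferred to B by 14 voters; B by 13.
C wins the runoff.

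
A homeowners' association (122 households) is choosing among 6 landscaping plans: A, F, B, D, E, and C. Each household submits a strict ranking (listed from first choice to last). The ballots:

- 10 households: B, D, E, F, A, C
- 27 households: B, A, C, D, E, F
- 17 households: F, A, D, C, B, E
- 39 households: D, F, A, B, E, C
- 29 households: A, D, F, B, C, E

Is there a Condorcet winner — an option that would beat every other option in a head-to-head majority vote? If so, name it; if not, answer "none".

none

Checking pairwise contests:
F beats A 66–56.
D beats F 105–17.
A beats B 85–37.
A beats D 73–49.
A beats E 112–10.
A beats C 122–0.
Every option loses at least one head-to-head, so there is no Condorcet winner.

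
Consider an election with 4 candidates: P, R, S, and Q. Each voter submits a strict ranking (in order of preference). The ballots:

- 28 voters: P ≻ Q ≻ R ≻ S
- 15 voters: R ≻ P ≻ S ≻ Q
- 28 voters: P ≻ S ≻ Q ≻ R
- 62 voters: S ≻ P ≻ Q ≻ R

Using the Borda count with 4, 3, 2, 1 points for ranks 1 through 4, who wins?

P: 28·4 + 15·3 + 28·4 + 62·3 = 455
R: 28·2 + 15·4 + 28·1 + 62·1 = 206
S: 28·1 + 15·2 + 28·3 + 62·4 = 390
Q: 28·3 + 15·1 + 28·2 + 62·2 = 279
P has the highest Borda score (455).

P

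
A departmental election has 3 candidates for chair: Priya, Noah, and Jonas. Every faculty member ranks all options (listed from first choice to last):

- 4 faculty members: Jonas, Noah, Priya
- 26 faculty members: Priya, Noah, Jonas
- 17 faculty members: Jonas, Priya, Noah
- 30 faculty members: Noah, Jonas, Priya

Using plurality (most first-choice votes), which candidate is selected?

First-place votes: Priya 26, Noah 30, Jonas 21.
Noah has the most first-place votes.

Noah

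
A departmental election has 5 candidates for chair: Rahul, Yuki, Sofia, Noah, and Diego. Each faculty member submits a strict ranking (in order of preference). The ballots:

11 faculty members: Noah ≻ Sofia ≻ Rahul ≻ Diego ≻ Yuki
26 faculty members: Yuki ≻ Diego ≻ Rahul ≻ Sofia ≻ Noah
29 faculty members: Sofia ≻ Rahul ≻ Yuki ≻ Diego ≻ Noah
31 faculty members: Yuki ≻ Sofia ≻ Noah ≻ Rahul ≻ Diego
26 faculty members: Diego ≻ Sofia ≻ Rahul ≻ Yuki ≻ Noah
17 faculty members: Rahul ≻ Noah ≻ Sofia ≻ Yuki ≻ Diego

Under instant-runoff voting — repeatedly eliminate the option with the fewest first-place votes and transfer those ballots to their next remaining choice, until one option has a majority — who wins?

Round 1: Rahul 17, Yuki 57, Sofia 29, Noah 11, Diego 26. Eliminate Noah.
Round 2: Rahul 17, Yuki 57, Sofia 40, Diego 26. Eliminate Rahul.
Round 3: Yuki 57, Sofia 57, Diego 26. Eliminate Diego.
Round 4: Yuki 57, Sofia 83. Sofia has a majority.

Sofia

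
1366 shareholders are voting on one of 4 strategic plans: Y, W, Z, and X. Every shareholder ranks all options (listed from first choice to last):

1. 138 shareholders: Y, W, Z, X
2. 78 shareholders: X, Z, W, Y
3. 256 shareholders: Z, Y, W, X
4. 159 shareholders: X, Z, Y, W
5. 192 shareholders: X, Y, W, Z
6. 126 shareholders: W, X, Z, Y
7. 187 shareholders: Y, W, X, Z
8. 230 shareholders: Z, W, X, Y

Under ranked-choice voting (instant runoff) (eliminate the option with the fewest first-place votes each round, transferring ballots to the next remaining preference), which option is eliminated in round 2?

Y

Round 1: Y 325, W 126, Z 486, X 429. Eliminate W.
Round 2: Y 325, Z 486, X 555. Eliminate Y.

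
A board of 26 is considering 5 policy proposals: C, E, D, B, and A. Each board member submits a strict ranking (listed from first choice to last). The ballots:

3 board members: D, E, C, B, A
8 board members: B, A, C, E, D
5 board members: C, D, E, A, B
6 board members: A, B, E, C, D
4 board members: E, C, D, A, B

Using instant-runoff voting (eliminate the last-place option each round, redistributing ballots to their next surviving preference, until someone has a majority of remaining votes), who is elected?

Round 1: C 5, E 4, D 3, B 8, A 6. Eliminate D.
Round 2: C 5, E 7, B 8, A 6. Eliminate C.
Round 3: E 12, B 8, A 6. Eliminate A.
Round 4: E 12, B 14. B has a majority.

B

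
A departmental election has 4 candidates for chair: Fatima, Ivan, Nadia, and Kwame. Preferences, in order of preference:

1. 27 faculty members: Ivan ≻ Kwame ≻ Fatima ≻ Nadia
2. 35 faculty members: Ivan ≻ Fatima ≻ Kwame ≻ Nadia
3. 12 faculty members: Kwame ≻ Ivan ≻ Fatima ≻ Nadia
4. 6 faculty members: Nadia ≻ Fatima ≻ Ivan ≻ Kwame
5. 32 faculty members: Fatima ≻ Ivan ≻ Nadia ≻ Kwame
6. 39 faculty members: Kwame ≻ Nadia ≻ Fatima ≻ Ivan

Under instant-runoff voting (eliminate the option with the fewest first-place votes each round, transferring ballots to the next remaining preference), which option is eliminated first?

Nadia

Round 1: Fatima 32, Ivan 62, Nadia 6, Kwame 51. Eliminate Nadia.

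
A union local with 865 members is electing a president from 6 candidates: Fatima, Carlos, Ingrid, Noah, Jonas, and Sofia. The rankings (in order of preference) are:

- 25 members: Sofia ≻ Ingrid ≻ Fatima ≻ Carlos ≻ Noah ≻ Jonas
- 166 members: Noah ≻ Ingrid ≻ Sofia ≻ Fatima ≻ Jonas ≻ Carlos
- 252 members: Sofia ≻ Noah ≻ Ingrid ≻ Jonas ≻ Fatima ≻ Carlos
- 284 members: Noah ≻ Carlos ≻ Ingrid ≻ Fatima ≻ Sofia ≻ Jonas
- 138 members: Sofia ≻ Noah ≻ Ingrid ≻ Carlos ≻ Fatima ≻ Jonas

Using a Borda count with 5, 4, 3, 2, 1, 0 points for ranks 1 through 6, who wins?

Noah

Fatima: 25·3 + 166·2 + 252·1 + 284·2 + 138·1 = 1365
Carlos: 25·2 + 166·0 + 252·0 + 284·4 + 138·2 = 1462
Ingrid: 25·4 + 166·4 + 252·3 + 284·3 + 138·3 = 2786
Noah: 25·1 + 166·5 + 252·4 + 284·5 + 138·4 = 3835
Jonas: 25·0 + 166·1 + 252·2 + 284·0 + 138·0 = 670
Sofia: 25·5 + 166·3 + 252·5 + 284·1 + 138·5 = 2857
Noah has the highest Borda score (3835).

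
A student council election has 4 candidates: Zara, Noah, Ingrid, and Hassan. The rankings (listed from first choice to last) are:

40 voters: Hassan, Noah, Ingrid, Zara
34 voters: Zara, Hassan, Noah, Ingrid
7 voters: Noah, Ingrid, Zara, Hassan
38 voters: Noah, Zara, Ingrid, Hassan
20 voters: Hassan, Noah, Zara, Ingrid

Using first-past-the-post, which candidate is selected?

Hassan

First-place votes: Zara 34, Noah 45, Ingrid 0, Hassan 60.
Hassan has the most first-place votes.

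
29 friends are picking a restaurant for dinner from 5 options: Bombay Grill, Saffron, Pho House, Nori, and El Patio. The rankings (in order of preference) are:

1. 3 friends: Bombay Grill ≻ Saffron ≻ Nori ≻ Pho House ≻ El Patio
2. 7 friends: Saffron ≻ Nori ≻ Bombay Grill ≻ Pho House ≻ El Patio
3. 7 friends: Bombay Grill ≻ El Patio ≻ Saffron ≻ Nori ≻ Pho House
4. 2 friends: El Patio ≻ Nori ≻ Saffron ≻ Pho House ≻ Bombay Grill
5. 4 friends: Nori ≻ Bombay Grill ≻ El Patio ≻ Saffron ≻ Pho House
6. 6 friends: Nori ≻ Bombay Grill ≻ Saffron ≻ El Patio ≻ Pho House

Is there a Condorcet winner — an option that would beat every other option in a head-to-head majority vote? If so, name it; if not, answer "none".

none

Checking pairwise contests:
Nori beats Bombay Grill 19–10.
Bombay Grill beats Saffron 20–9.
Bombay Grill beats Pho House 27–2.
Saffron beats Nori 17–12.
Bombay Grill beats El Patio 27–2.
Every option loses at least one head-to-head, so there is no Condorcet winner.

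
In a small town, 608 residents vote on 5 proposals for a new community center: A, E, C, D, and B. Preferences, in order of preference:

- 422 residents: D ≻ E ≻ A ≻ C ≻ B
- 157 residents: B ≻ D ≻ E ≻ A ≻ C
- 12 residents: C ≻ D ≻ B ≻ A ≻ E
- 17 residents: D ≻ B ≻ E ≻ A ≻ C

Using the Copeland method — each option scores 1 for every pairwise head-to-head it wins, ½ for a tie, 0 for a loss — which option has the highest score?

A: beats C and B; loses to E and D → score 2.
E: beats A, C, and B; loses to D → score 3.
C: beats B; loses to A, E, and D → score 1.
D: beats A, E, C, and B → score 4.
B: loses to A, E, C, and D → score 0.
D has the best pairwise record.

D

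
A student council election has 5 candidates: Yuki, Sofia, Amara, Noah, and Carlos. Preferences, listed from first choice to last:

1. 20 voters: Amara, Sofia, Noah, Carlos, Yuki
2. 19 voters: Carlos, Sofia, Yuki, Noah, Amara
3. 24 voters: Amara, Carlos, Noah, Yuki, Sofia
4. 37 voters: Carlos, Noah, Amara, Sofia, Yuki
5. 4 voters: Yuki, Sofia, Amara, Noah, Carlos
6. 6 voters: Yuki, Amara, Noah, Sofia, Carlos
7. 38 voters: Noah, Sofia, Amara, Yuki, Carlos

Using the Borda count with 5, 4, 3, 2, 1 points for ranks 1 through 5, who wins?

Noah

Yuki: 20·1 + 19·3 + 24·2 + 37·1 + 4·5 + 6·5 + 38·2 = 288
Sofia: 20·4 + 19·4 + 24·1 + 37·2 + 4·4 + 6·2 + 38·4 = 434
Amara: 20·5 + 19·1 + 24·5 + 37·3 + 4·3 + 6·4 + 38·3 = 500
Noah: 20·3 + 19·2 + 24·3 + 37·4 + 4·2 + 6·3 + 38·5 = 534
Carlos: 20·2 + 19·5 + 24·4 + 37·5 + 4·1 + 6·1 + 38·1 = 464
Noah has the highest Borda score (534).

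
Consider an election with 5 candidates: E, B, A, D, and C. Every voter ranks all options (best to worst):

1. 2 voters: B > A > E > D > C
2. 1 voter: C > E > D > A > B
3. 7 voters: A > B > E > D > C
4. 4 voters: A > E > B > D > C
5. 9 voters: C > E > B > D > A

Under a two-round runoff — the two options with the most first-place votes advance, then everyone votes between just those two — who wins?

Round 1 first-place votes: E 0, B 2, A 11, D 0, C 10.
A and C advance.
Runoff: A is preferred to C by 13 voters; C by 10.
A wins the runoff.

A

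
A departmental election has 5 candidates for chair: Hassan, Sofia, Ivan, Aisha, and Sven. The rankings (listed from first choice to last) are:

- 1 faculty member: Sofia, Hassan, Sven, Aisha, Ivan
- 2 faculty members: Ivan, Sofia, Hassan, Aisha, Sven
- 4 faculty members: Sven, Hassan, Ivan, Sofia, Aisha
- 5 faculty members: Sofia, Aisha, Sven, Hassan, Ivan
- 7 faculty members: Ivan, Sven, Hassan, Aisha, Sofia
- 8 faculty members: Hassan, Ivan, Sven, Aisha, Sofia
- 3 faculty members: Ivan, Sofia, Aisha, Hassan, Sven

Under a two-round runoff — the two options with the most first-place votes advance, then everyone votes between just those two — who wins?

Round 1 first-place votes: Hassan 8, Sofia 6, Ivan 12, Aisha 0, Sven 4.
Ivan and Hassan advance.
Runoff: Ivan is preferred to Hassan by 12 voters; Hassan by 18.
Hassan wins the runoff.

Hassan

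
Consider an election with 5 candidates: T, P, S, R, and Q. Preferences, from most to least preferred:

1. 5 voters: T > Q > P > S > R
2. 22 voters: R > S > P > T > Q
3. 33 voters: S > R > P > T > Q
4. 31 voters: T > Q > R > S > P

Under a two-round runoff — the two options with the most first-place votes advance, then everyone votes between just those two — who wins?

S

Round 1 first-place votes: T 36, P 0, S 33, R 22, Q 0.
T and S advance.
Runoff: T is preferred to S by 36 voters; S by 55.
S wins the runoff.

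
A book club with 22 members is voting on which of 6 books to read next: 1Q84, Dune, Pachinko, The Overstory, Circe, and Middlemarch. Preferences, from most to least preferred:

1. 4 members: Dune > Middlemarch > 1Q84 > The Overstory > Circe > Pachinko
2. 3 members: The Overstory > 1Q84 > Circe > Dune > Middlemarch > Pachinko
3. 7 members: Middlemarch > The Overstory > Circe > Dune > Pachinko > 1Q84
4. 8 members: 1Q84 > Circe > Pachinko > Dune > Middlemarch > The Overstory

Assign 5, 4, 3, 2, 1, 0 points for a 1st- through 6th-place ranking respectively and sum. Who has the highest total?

Circe

1Q84: 4·3 + 3·4 + 7·0 + 8·5 = 64
Dune: 4·5 + 3·2 + 7·2 + 8·2 = 56
Pachinko: 4·0 + 3·0 + 7·1 + 8·3 = 31
The Overstory: 4·2 + 3·5 + 7·4 + 8·0 = 51
Circe: 4·1 + 3·3 + 7·3 + 8·4 = 66
Middlemarch: 4·4 + 3·1 + 7·5 + 8·1 = 62
Circe has the highest Borda score (66).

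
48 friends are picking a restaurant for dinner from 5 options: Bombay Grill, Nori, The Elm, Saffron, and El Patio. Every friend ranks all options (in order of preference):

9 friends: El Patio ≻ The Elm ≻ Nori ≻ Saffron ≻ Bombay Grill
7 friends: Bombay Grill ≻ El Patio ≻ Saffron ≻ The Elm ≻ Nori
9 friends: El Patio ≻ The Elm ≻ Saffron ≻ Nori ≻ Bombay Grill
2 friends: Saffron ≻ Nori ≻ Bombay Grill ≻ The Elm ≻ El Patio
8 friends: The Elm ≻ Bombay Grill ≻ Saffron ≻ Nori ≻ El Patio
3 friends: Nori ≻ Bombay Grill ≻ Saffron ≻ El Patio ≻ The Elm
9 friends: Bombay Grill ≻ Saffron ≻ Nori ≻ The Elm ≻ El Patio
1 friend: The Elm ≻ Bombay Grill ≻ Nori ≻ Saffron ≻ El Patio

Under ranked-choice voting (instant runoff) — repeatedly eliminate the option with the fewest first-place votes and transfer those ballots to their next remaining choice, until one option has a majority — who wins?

Round 1: Bombay Grill 16, Nori 3, The Elm 9, Saffron 2, El Patio 18. Eliminate Saffron.
Round 2: Bombay Grill 16, Nori 5, The Elm 9, El Patio 18. Eliminate Nori.
Round 3: Bombay Grill 21, The Elm 9, El Patio 18. Eliminate The Elm.
Round 4: Bombay Grill 30, El Patio 18. Bombay Grill has a majority.

Bombay Grill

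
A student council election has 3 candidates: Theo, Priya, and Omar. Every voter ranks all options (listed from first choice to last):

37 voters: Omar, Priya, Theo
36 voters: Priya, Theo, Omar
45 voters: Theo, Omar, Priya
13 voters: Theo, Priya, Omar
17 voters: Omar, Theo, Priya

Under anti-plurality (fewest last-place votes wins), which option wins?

Last-place votes: Theo 37, Priya 62, Omar 49.
Theo is ranked last by the fewest voters, so Theo wins.

Theo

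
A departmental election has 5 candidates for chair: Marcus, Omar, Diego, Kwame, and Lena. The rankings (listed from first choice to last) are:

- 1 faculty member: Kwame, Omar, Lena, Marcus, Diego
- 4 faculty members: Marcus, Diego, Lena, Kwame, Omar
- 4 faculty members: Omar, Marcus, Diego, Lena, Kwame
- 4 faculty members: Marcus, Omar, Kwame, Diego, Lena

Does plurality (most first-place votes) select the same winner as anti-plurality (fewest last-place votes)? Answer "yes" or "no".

Plurality — first-place votes: Marcus 8, Omar 4, Diego 0, Kwame 1, Lena 0. Winner: Marcus.
Anti-plurality — last-place votes: Marcus 0, Omar 4, Diego 1, Kwame 4, Lena 4. Winner: Marcus.
The two methods agree.

yes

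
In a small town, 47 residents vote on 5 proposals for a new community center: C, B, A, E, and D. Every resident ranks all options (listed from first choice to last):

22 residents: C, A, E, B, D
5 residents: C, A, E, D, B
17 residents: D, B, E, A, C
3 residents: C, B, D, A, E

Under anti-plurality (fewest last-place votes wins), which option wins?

A

Last-place votes: C 17, B 5, A 0, E 3, D 22.
A is ranked last by the fewest voters, so A wins.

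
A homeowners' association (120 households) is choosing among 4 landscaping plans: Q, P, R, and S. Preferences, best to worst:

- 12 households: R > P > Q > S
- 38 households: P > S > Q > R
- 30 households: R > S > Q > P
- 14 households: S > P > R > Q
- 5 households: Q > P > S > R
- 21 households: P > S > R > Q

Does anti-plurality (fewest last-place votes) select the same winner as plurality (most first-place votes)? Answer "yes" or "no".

no

Anti-plurality — last-place votes: Q 35, P 30, R 43, S 12. Winner: S.
Plurality — first-place votes: Q 5, P 59, R 42, S 14. Winner: P.
The two methods disagree.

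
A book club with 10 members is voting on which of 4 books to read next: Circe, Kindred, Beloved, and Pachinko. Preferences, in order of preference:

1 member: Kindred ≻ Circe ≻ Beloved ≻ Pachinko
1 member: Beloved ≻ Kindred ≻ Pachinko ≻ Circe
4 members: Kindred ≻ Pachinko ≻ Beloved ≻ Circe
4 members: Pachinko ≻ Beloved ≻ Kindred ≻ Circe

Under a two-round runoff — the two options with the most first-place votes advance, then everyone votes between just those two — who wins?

Round 1 first-place votes: Circe 0, Kindred 5, Beloved 1, Pachinko 4.
Kindred and Pachinko advance.
Runoff: Kindred is preferred to Pachinko by 6 voters; Pachinko by 4.
Kindred wins the runoff.

Kindred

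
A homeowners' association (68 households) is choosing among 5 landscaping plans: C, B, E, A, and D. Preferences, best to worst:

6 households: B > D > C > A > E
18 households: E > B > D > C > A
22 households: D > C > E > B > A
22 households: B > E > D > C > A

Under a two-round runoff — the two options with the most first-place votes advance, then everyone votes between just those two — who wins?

B

Round 1 first-place votes: C 0, B 28, E 18, A 0, D 22.
B and D advance.
Runoff: B is preferred to D by 46 voters; D by 22.
B wins the runoff.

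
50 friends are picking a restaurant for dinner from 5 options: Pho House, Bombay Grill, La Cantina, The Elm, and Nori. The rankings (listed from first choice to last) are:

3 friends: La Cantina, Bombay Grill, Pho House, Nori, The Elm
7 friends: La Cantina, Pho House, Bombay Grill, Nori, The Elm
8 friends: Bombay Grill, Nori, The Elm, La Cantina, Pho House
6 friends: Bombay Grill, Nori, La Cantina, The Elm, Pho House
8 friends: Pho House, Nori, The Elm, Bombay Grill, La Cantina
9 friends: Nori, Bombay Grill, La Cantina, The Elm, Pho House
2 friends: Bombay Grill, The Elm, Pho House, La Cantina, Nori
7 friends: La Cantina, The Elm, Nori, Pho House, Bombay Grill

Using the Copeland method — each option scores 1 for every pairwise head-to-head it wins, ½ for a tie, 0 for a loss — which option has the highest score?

Pho House: loses to Bombay Grill, La Cantina, The Elm, and Nori → score 0.
Bombay Grill: beats Pho House, La Cantina, The Elm, and Nori → score 4.
La Cantina: beats Pho House and The Elm; loses to Bombay Grill and Nori → score 2.
The Elm: beats Pho House; loses to Bombay Grill, La Cantina, and Nori → score 1.
Nori: beats Pho House, La Cantina, and The Elm; loses to Bombay Grill → score 3.
Bombay Grill has the best pairwise record.

Bombay Grill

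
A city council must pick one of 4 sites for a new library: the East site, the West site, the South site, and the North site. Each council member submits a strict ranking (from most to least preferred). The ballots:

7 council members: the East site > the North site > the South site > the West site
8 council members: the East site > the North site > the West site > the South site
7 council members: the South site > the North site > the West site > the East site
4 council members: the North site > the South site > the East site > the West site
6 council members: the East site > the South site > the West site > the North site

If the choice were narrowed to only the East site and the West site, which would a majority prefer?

Voters preferring the East site to the West site: 25; preferring the West site to the East site: 7.
the East site wins the head-to-head.

the East site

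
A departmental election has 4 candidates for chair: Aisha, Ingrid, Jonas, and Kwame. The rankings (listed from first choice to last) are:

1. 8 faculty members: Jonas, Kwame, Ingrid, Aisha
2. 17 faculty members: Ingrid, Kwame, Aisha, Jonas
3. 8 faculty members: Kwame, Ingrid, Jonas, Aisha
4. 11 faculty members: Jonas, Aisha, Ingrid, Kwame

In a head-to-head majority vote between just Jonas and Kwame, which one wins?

Kwame

Voters preferring Jonas to Kwame: 19; preferring Kwame to Jonas: 25.
Kwame wins the head-to-head.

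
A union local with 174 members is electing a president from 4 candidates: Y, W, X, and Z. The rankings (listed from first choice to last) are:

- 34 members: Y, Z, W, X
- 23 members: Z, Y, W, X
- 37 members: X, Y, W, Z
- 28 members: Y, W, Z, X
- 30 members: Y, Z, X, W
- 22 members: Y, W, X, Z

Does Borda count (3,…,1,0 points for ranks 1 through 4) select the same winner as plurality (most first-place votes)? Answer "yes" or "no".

yes

Borda — scores: Y 462, W 194, X 163, Z 225. Winner: Y.
Plurality — first-place votes: Y 114, W 0, X 37, Z 23. Winner: Y.
The two methods agree.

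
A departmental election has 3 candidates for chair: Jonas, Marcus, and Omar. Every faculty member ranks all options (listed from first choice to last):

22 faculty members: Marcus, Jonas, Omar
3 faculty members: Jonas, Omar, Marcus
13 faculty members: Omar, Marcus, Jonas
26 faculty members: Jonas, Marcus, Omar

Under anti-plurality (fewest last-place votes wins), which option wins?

Last-place votes: Jonas 13, Marcus 3, Omar 48.
Marcus is ranked last by the fewest voters, so Marcus wins.

Marcus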